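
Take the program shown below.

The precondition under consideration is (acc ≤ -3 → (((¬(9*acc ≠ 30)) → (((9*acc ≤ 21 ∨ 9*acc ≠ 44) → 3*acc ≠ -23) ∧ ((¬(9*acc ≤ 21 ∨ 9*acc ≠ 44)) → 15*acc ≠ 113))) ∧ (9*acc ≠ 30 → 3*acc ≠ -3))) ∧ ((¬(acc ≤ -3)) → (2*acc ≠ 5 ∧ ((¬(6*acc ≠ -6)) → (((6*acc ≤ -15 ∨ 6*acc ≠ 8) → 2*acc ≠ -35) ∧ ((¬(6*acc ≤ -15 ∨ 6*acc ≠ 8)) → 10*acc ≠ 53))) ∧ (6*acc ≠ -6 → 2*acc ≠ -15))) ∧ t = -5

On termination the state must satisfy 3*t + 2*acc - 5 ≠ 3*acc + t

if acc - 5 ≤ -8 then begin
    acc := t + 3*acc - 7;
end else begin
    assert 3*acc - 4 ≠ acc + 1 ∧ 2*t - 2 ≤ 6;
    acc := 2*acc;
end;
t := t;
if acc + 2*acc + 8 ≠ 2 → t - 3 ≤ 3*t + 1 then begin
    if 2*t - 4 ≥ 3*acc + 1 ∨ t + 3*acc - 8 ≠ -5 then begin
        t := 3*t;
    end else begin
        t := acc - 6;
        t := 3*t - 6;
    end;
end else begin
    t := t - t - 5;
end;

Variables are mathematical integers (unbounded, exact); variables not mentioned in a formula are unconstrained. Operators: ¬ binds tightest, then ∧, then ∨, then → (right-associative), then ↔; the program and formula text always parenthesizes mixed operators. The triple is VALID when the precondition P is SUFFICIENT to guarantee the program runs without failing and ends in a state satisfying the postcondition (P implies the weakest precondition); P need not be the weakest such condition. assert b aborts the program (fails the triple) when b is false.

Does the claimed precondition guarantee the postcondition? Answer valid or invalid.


Working backward. After the program, the postcondition 3*t + 2*acc - 5 ≠ 3*acc + t must hold; in canonical form it is 2*t ≠ acc + 5.
Then branch requires ((2*t ≥ 3*acc + 5 ∨ 3*acc + t ≠ 3) → 6*t ≠ acc + 5) ∧ ((¬(2*t ≥ 3*acc + 5 ∨ 3*acc + t ≠ 3)) → 5*acc ≠ 53); else branch requires acc ≠ -15.
Before the if: ((3*acc ≠ -6 → 2*t ≥ -4) → (((2*t ≥ 3*acc + 5 ∨ 3*acc + t ≠ 3) → 6*t ≠ acc + 5) ∧ ((¬(2*t ≥ 3*acc + 5 ∨ 3*acc + t ≠ 3)) → 5*acc ≠ 53))) ∧ ((¬(3*acc ≠ -6 → 2*t ≥ -4)) → acc ≠ -15)
Before t := t: ((3*acc ≠ -6 → 2*t ≥ -4) → (((2*t ≥ 3*acc + 5 ∨ 3*acc + t ≠ 3) → 6*t ≠ acc + 5) ∧ ((¬(2*t ≥ 3*acc + 5 ∨ 3*acc + t ≠ 3)) → 5*acc ≠ 53))) ∧ ((¬(3*acc ≠ -6 → 2*t ≥ -4)) → acc ≠ -15)
Then branch requires ((9*acc + 3*t ≠ 15 → 2*t ≥ -4) → (((9*acc + t ≤ 16 ∨ 9*acc + 4*t ≠ 24) → 5*t ≠ 3*acc - 2) ∧ ((¬(9*acc + t ≤ 16 ∨ 9*acc + 4*t ≠ 24)) → 15*acc + 5*t ≠ 88))) ∧ ((¬(9*acc + 3*t ≠ 15 → 2*t ≥ -4)) → 3*acc + t ≠ -8); else branch requires 2*acc ≠ 5 ∧ 2*t ≤ 8 ∧ ((6*acc ≠ -6 → 2*t ≥ -4) → (((2*t ≥ 6*acc + 5 ∨ 6*acc + t ≠ 3) → 6*t ≠ 2*acc + 5) ∧ ((¬(2*t ≥ 6*acc + 5 ∨ 6*acc + t ≠ 3)) → 10*acc ≠ 53))) ∧ ((¬(6*acc ≠ -6 → 2*t ≥ -4)) → 2*acc ≠ -15).
Before the if: (acc ≤ -3 → (((9*acc + 3*t ≠ 15 → 2*t ≥ -4) → (((9*acc + t ≤ 16 ∨ 9*acc + 4*t ≠ 24) → 5*t ≠ 3*acc - 2) ∧ ((¬(9*acc + t ≤ 16 ∨ 9*acc + 4*t ≠ 24)) → 15*acc + 5*t ≠ 88))) ∧ ((¬(9*acc + 3*t ≠ 15 → 2*t ≥ -4)) → 3*acc + t ≠ -8))) ∧ ((¬(acc ≤ -3)) → (2*acc ≠ 5 ∧ 2*t ≤ 8 ∧ ((6*acc ≠ -6 → 2*t ≥ -4) → (((2*t ≥ 6*acc + 5 ∨ 6*acc + t ≠ 3) → 6*t ≠ 2*acc + 5) ∧ ((¬(2*t ≥ 6*acc + 5 ∨ 6*acc + t ≠ 3)) → 10*acc ≠ 53))) ∧ ((¬(6*acc ≠ -6 → 2*t ≥ -4)) → 2*acc ≠ -15)))
The weakest precondition is (acc ≤ -3 → (((9*acc + 3*t ≠ 15 → 2*t ≥ -4) → (((9*acc + t ≤ 16 ∨ 9*acc + 4*t ≠ 24) → 5*t ≠ 3*acc - 2) ∧ ((¬(9*acc + t ≤ 16 ∨ 9*acc + 4*t ≠ 24)) → 15*acc + 5*t ≠ 88))) ∧ ((¬(9*acc + 3*t ≠ 15 → 2*t ≥ -4)) → 3*acc + t ≠ -8))) ∧ ((¬(acc ≤ -3)) → (2*acc ≠ 5 ∧ 2*t ≤ 8 ∧ ((6*acc ≠ -6 → 2*t ≥ -4) → (((2*t ≥ 6*acc + 5 ∨ 6*acc + t ≠ 3) → 6*t ≠ 2*acc + 5) ∧ ((¬(2*t ≥ 6*acc + 5 ∨ 6*acc + t ≠ 3)) → 10*acc ≠ 53))) ∧ ((¬(6*acc ≠ -6 → 2*t ≥ -4)) → 2*acc ≠ -15))).
Check whether (acc ≤ -3 → (((¬(9*acc ≠ 30)) → (((9*acc ≤ 21 ∨ 9*acc ≠ 44) → 3*acc ≠ -23) ∧ ((¬(9*acc ≤ 21 ∨ 9*acc ≠ 44)) → 15*acc ≠ 113))) ∧ (9*acc ≠ 30 → 3*acc ≠ -3))) ∧ ((¬(acc ≤ -3)) → (2*acc ≠ 5 ∧ ((¬(6*acc ≠ -6)) → (((6*acc ≤ -15 ∨ 6*acc ≠ 8) → 2*acc ≠ -35) ∧ ((¬(6*acc ≤ -15 ∨ 6*acc ≠ 8)) → 10*acc ≠ 53))) ∧ (6*acc ≠ -6 → 2*acc ≠ -15))) ∧ t = -5 implies it.
Every state satisfying the precondition satisfies the weakest precondition: the implication holds.
Answer: valid


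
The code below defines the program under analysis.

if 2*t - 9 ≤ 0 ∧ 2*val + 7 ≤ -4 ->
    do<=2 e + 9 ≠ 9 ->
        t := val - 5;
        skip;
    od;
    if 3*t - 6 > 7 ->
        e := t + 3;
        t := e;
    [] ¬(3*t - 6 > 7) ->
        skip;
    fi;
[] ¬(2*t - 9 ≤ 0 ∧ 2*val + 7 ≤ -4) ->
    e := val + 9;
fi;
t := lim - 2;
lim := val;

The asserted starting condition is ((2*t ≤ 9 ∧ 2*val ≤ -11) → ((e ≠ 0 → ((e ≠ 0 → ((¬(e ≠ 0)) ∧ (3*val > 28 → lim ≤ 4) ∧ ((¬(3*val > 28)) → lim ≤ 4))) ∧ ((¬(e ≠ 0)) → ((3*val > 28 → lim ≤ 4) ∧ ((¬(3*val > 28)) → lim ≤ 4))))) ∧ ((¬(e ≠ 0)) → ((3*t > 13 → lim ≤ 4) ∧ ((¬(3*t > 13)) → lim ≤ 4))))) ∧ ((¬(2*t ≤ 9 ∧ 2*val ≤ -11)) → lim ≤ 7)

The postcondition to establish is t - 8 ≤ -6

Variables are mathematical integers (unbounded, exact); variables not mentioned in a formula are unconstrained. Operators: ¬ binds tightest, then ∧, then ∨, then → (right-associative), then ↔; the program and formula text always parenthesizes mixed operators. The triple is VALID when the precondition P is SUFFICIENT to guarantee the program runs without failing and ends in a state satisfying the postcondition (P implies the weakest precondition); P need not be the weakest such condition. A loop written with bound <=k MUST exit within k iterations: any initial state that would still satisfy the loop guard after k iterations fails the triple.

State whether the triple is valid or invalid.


Working backward. After the program, the postcondition t - 8 ≤ -6 must hold; in canonical form it is t ≤ 2.
Before lim := val: t ≤ 2
Before t := lim - 2: lim ≤ 4
Then branch requires (e ≠ 0 → ((e ≠ 0 → ((¬(e ≠ 0)) ∧ (3*val > 28 → lim ≤ 4) ∧ ((¬(3*val > 28)) → lim ≤ 4))) ∧ ((¬(e ≠ 0)) → ((3*val > 28 → lim ≤ 4) ∧ ((¬(3*val > 28)) → lim ≤ 4))))) ∧ ((¬(e ≠ 0)) → ((3*t > 13 → lim ≤ 4) ∧ ((¬(3*t > 13)) → lim ≤ 4))); else branch requires lim ≤ 4.
Before the if: ((2*t ≤ 9 ∧ 2*val ≤ -11) → ((e ≠ 0 → ((e ≠ 0 → ((¬(e ≠ 0)) ∧ (3*val > 28 → lim ≤ 4) ∧ ((¬(3*val > 28)) → lim ≤ 4))) ∧ ((¬(e ≠ 0)) → ((3*val > 28 → lim ≤ 4) ∧ ((¬(3*val > 28)) → lim ≤ 4))))) ∧ ((¬(e ≠ 0)) → ((3*t > 13 → lim ≤ 4) ∧ ((¬(3*t > 13)) → lim ≤ 4))))) ∧ ((¬(2*t ≤ 9 ∧ 2*val ≤ -11)) → lim ≤ 4)
The weakest precondition is ((2*t ≤ 9 ∧ 2*val ≤ -11) → ((e ≠ 0 → ((e ≠ 0 → ((¬(e ≠ 0)) ∧ (3*val > 28 → lim ≤ 4) ∧ ((¬(3*val > 28)) → lim ≤ 4))) ∧ ((¬(e ≠ 0)) → ((3*val > 28 → lim ≤ 4) ∧ ((¬(3*val > 28)) → lim ≤ 4))))) ∧ ((¬(e ≠ 0)) → ((3*t > 13 → lim ≤ 4) ∧ ((¬(3*t > 13)) → lim ≤ 4))))) ∧ ((¬(2*t ≤ 9 ∧ 2*val ≤ -11)) → lim ≤ 4).
Check whether ((2*t ≤ 9 ∧ 2*val ≤ -11) → ((e ≠ 0 → ((e ≠ 0 → ((¬(e ≠ 0)) ∧ (3*val > 28 → lim ≤ 4) ∧ ((¬(3*val > 28)) → lim ≤ 4))) ∧ ((¬(e ≠ 0)) → ((3*val > 28 → lim ≤ 4) ∧ ((¬(3*val > 28)) → lim ≤ 4))))) ∧ ((¬(e ≠ 0)) → ((3*t > 13 → lim ≤ 4) ∧ ((¬(3*t > 13)) → lim ≤ 4))))) ∧ ((¬(2*t ≤ 9 ∧ 2*val ≤ -11)) → lim ≤ 7) implies it.
Countermodel: at the initial state e = 0, lim = 5, t = 5, val = -6, the precondition holds but the weakest precondition fails.
Answer: invalid


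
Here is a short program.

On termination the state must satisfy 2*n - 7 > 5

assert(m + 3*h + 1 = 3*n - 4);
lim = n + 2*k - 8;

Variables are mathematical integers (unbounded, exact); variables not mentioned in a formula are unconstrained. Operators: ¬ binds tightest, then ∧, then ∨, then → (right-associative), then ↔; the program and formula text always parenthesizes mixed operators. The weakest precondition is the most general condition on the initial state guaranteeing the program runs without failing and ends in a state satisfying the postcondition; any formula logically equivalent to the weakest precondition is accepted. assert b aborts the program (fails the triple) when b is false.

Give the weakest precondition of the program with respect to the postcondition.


Working backward. After the program, the postcondition 2*n - 7 > 5 must hold; in canonical form it is 2*n > 12.
Before lim := n + 2*k - 8: 2*n > 12
Before assert m + 3*h + 1 = 3*n - 4: 3*h + m = 3*n - 5 ∧ 2*n > 12
Answer: WP = 3*h + m = 3*n - 5 ∧ 2*n > 12


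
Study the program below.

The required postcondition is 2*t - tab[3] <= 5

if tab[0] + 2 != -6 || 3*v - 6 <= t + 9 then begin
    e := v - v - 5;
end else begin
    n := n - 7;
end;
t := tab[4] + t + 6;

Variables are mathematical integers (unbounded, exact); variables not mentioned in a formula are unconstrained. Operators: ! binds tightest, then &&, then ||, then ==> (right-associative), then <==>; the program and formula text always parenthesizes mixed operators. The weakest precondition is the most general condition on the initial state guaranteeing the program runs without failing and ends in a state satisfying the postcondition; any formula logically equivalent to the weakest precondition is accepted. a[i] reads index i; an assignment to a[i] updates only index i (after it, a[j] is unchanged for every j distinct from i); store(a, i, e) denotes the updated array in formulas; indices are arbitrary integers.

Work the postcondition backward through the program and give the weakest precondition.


Working backward. After the program, the postcondition 2*t - tab[3] <= 5 must hold; in canonical form it is 2*t <= tab[3] + 5.
Before t := tab[4] + t + 6: 2*tab[4] + 2*t <= tab[3] - 7
Then branch requires 2*tab[4] + 2*t <= tab[3] - 7; else branch requires 2*tab[4] + 2*t <= tab[3] - 7.
Before the if: ((tab[0] != -8 || 3*v <= t + 15) ==> 2*tab[4] + 2*t <= tab[3] - 7) && ((!(tab[0] != -8 || 3*v <= t + 15)) ==> 2*tab[4] + 2*t <= tab[3] - 7)
Answer: WP = ((tab[0] != -8 || 3*v <= t + 15) ==> 2*tab[4] + 2*t <= tab[3] - 7) && ((!(tab[0] != -8 || 3*v <= t + 15)) ==> 2*tab[4] + 2*t <= tab[3] - 7)


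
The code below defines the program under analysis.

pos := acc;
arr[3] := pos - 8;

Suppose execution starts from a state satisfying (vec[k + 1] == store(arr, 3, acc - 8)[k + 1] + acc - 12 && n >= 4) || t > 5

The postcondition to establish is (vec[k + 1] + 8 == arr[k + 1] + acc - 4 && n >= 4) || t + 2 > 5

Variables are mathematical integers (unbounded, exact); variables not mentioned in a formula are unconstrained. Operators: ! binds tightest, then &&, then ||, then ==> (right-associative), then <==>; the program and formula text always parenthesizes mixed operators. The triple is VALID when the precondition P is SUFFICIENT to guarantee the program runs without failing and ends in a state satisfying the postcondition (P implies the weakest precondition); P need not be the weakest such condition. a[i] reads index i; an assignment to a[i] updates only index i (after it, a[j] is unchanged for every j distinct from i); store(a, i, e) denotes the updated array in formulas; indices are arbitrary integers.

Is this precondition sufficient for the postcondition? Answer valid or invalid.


Working backward. After the program, the postcondition (vec[k + 1] + 8 == arr[k + 1] + acc - 4 && n >= 4) || t + 2 > 5 must hold; in canonical form it is (vec[k + 1] == arr[k + 1] + acc - 12 && n >= 4) || t > 3.
Before arr[3] := pos - 8: (vec[k + 1] == store(arr, 3, pos - 8)[k + 1] + acc - 12 && n >= 4) || t > 3
Before pos := acc: (vec[k + 1] == store(arr, 3, acc - 8)[k + 1] + acc - 12 && n >= 4) || t > 3
The weakest precondition is (vec[k + 1] == store(arr, 3, acc - 8)[k + 1] + acc - 12 && n >= 4) || t > 3.
Check whether (vec[k + 1] == store(arr, 3, acc - 8)[k + 1] + acc - 12 && n >= 4) || t > 5 implies it.
Every state satisfying the precondition satisfies the weakest precondition: the implication holds.
Answer: valid


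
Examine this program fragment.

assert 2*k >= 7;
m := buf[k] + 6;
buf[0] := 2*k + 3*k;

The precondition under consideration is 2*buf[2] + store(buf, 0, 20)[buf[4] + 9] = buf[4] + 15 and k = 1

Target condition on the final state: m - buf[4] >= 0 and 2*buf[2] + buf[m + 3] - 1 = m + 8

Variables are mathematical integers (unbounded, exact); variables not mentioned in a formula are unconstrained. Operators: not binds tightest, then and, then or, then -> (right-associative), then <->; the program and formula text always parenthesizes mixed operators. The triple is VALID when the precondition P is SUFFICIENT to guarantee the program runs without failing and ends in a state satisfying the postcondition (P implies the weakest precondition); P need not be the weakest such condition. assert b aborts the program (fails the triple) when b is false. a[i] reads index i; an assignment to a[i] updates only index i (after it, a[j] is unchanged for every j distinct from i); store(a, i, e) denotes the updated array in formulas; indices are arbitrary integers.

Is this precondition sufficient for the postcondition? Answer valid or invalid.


Working backward. After the program, the postcondition m - buf[4] >= 0 and 2*buf[2] + buf[m + 3] - 1 = m + 8 must hold; in canonical form it is m >= buf[4] and buf[m + 3] + 2*buf[2] = m + 9.
Before buf[0] := 2*k + 3*k: m >= buf[4] and 2*buf[2] + store(buf, 0, 5*k)[m + 3] = m + 9
Before m := buf[k] + 6: buf[k] >= buf[4] - 6 and 2*buf[2] + store(buf, 0, 5*k)[buf[k] + 9] = buf[k] + 15
Before assert 2*k >= 7: 2*k >= 7 and buf[k] >= buf[4] - 6 and 2*buf[2] + store(buf, 0, 5*k)[buf[k] + 9] = buf[k] + 15
The weakest precondition is 2*k >= 7 and buf[k] >= buf[4] - 6 and 2*buf[2] + store(buf, 0, 5*k)[buf[k] + 9] = buf[k] + 15.
Check whether 2*buf[2] + store(buf, 0, 20)[buf[4] + 9] = buf[4] + 15 and k = 1 implies it.
Countermodel: at the initial state buf = {[-1] = 13033, [0] = 3, [1] = 3, [2] = -6514, [4] = -10, [12] = 3, elsewhere 3}, k = 1, the precondition holds but the weakest precondition fails.
Answer: invalid


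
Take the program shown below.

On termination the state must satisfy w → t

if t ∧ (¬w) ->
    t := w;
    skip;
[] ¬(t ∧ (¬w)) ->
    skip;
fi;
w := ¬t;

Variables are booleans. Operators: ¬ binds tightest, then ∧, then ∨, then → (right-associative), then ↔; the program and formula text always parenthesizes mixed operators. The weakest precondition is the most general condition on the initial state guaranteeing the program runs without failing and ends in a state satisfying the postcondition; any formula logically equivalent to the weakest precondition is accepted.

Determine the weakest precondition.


Working backward. After the program, w → t must hold.
Before w := ¬t: (¬t) → t
Then branch requires (¬w) → w; else branch requires (¬t) → t.
Before the if: ((t ∧ (¬w)) → ((¬w) → w)) ∧ ((¬(t ∧ (¬w))) → ((¬t) → t))
Answer: WP = ((t ∧ (¬w)) → ((¬w) → w)) ∧ ((¬(t ∧ (¬w))) → ((¬t) → t))


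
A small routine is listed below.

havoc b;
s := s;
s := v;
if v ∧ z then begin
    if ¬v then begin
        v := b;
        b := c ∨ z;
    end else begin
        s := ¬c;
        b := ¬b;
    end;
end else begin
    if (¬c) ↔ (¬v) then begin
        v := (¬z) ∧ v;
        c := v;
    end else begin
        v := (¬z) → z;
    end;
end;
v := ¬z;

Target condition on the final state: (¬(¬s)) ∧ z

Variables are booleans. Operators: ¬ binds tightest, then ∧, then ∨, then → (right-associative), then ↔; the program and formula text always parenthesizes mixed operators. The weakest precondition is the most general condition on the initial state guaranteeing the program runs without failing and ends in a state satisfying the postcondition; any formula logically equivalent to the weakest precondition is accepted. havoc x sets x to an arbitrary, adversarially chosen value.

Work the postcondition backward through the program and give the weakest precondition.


Working backward. After the program, the postcondition (¬(¬s)) ∧ z must hold; in canonical form it is s ∧ z.
Before v := ¬z: s ∧ z
Then branch requires ((¬v) → (s ∧ z)) ∧ (v → ((¬c) ∧ z)); else branch requires (((¬c) ↔ (¬v)) → (s ∧ z)) ∧ ((¬((¬c) ↔ (¬v))) → (s ∧ z)).
Before the if: ((v ∧ z) → (((¬v) → (s ∧ z)) ∧ (v → ((¬c) ∧ z)))) ∧ ((¬(v ∧ z)) → ((((¬c) ↔ (¬v)) → (s ∧ z)) ∧ ((¬((¬c) ↔ (¬v))) → (s ∧ z))))
Before s := v: ((v ∧ z) → (((¬v) → (v ∧ z)) ∧ (v → ((¬c) ∧ z)))) ∧ ((¬(v ∧ z)) → ((((¬c) ↔ (¬v)) → (v ∧ z)) ∧ ((¬((¬c) ↔ (¬v))) → (v ∧ z))))
Before s := s: ((v ∧ z) → (((¬v) → (v ∧ z)) ∧ (v → ((¬c) ∧ z)))) ∧ ((¬(v ∧ z)) → ((((¬c) ↔ (¬v)) → (v ∧ z)) ∧ ((¬((¬c) ↔ (¬v))) → (v ∧ z))))
Before havoc b: ((v ∧ z) → (((¬v) → (v ∧ z)) ∧ (v → ((¬c) ∧ z)))) ∧ ((¬(v ∧ z)) → ((((¬c) ↔ (¬v)) → (v ∧ z)) ∧ ((¬((¬c) ↔ (¬v))) → (v ∧ z))))
Answer: WP = ((v ∧ z) → (((¬v) → (v ∧ z)) ∧ (v → ((¬c) ∧ z)))) ∧ ((¬(v ∧ z)) → ((((¬c) ↔ (¬v)) → (v ∧ z)) ∧ ((¬((¬c) ↔ (¬v))) → (v ∧ z))))


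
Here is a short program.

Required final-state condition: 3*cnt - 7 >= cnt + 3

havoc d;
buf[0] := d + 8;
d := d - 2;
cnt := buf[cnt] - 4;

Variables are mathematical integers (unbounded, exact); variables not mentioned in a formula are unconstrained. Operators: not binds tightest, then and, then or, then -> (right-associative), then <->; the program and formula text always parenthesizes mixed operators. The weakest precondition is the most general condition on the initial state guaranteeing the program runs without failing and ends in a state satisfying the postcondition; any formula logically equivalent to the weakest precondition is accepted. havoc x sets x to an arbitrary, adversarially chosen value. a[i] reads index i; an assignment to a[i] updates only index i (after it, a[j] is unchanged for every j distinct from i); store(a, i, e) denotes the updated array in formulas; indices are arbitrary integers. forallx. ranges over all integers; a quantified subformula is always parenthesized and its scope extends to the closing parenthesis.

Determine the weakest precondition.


Working backward. After the program, the postcondition 3*cnt - 7 >= cnt + 3 must hold; in canonical form it is 2*cnt >= 10.
Before cnt := buf[cnt] - 4: 2*buf[cnt] >= 18
Before d := d - 2: 2*buf[cnt] >= 18
Before buf[0] := d + 8: 2*store(buf, 0, d + 8)[cnt] >= 18
Before havoc d: forall d_1. 2*store(buf, 0, d_1 + 8)[cnt] >= 18
Answer: WP = forall d_1. 2*store(buf, 0, d_1 + 8)[cnt] >= 18


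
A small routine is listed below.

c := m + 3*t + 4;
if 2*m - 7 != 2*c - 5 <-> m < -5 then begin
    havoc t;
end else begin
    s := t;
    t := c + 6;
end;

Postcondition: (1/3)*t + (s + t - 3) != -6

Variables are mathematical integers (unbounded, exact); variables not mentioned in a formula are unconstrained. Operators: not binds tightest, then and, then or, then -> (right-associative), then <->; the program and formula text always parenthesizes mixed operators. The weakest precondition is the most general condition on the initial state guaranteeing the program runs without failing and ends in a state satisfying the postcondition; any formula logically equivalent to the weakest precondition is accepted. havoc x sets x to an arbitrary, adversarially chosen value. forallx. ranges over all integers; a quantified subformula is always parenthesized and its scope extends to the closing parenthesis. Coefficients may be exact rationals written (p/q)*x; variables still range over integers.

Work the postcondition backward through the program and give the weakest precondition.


Working backward. After the program, the postcondition (1/3)*t + (s + t - 3) != -6 must hold; in canonical form it is s + (4/3)*t != -3.
Then branch requires forall t_1. s + (4/3)*t_1 != -3; else branch requires (4/3)*c + t != -11.
Before the if: ((2*m != 2*c + 2 <-> m < -5) -> (forall t_1. s + (4/3)*t_1 != -3)) and ((not (2*m != 2*c + 2 <-> m < -5)) -> (4/3)*c + t != -11)
Before c := m + 3*t + 4: ((6*t != -10 <-> m < -5) -> (forall t_1. s + (4/3)*t_1 != -3)) and ((not (6*t != -10 <-> m < -5)) -> (4/3)*m + 5*t != -49/3)
Answer: WP = ((6*t != -10 <-> m < -5) -> (forall t_1. s + (4/3)*t_1 != -3)) and ((not (6*t != -10 <-> m < -5)) -> (4/3)*m + 5*t != -49/3)


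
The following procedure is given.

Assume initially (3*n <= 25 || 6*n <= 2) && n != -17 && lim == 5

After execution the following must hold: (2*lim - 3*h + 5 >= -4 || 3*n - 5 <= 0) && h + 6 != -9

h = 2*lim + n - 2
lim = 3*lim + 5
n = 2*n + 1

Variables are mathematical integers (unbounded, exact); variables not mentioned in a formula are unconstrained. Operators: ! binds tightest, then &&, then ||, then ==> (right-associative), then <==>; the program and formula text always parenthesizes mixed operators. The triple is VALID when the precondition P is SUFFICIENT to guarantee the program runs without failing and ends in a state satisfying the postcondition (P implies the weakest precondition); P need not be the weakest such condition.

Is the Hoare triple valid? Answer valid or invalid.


Working backward. After the program, the postcondition (2*lim - 3*h + 5 >= -4 || 3*n - 5 <= 0) && h + 6 != -9 must hold; in canonical form it is (2*lim >= 3*h - 9 || 3*n <= 5) && h != -15.
Before n := 2*n + 1: (2*lim >= 3*h - 9 || 6*n <= 2) && h != -15
Before lim := 3*lim + 5: (6*lim >= 3*h - 19 || 6*n <= 2) && h != -15
Before h := 2*lim + n - 2: (3*n <= 25 || 6*n <= 2) && 2*lim + n != -13
The weakest precondition is (3*n <= 25 || 6*n <= 2) && 2*lim + n != -13.
Check whether (3*n <= 25 || 6*n <= 2) && n != -17 && lim == 5 implies it.
Countermodel: at the initial state lim = 5, n = -23, the precondition holds but the weakest precondition fails.
Answer: invalid


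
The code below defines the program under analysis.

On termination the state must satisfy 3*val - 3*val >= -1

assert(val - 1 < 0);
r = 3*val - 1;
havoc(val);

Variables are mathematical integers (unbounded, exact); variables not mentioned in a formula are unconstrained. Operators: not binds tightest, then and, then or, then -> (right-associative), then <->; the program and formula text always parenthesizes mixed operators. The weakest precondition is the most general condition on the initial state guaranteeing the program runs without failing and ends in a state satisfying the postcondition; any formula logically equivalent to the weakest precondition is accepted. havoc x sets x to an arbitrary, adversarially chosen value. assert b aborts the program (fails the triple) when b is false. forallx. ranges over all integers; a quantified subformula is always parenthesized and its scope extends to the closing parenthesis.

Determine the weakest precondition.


Working backward. After the program, the postcondition 3*val - 3*val >= -1 must hold; in canonical form it is true.
Before havoc val: true
Before r := 3*val - 1: true
Before assert val - 1 < 0: val < 1
Answer: WP = val < 1


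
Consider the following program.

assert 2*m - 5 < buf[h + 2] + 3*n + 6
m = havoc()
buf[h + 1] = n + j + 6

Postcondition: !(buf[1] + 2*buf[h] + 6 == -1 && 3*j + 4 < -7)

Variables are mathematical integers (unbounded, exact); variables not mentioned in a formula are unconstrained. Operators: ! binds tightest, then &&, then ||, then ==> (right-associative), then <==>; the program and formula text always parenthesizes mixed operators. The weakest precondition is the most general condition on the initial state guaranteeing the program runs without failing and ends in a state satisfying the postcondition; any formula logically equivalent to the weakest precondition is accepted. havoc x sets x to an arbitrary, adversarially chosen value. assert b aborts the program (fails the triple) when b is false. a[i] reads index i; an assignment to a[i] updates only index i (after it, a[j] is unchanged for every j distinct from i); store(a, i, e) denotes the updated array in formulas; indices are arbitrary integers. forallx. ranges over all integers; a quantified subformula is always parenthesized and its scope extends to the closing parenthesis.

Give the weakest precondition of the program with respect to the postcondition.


Working backward. After the program, the postcondition !(buf[1] + 2*buf[h] + 6 == -1 && 3*j + 4 < -7) must hold; in canonical form it is !(buf[1] + 2*buf[h] == -7 && 3*j < -11).
Before buf[h + 1] := n + j + 6: !(store(buf, h + 1, j + n + 6)[1] + 2*store(buf, h + 1, j + n + 6)[h] == -7 && 3*j < -11)
Before havoc m: !(store(buf, h + 1, j + n + 6)[1] + 2*store(buf, h + 1, j + n + 6)[h] == -7 && 3*j < -11)
Before assert 2*m - 5 < buf[h + 2] + 3*n + 6: 2*m < buf[h + 2] + 3*n + 11 && (!(store(buf, h + 1, j + n + 6)[1] + 2*store(buf, h + 1, j + n + 6)[h] == -7 && 3*j < -11))
Answer: WP = 2*m < buf[h + 2] + 3*n + 11 && (!(store(buf, h + 1, j + n + 6)[1] + 2*store(buf, h + 1, j + n + 6)[h] == -7 && 3*j < -11))


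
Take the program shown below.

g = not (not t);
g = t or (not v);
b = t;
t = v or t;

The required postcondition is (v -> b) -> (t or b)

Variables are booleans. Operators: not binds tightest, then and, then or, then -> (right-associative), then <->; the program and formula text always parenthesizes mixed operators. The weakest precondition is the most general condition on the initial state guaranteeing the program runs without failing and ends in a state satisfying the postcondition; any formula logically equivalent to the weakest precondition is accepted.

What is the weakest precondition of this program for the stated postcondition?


Working backward. After the program, (v -> b) -> (t or b) must hold.
Before t := v or t: (v -> b) -> (v or t or b)
Before b := t: (v -> t) -> (v or t)
Before g := t or (not v): (v -> t) -> (v or t)
Before g := not (not t): (v -> t) -> (v or t)
Answer: WP = (v -> t) -> (v or t)


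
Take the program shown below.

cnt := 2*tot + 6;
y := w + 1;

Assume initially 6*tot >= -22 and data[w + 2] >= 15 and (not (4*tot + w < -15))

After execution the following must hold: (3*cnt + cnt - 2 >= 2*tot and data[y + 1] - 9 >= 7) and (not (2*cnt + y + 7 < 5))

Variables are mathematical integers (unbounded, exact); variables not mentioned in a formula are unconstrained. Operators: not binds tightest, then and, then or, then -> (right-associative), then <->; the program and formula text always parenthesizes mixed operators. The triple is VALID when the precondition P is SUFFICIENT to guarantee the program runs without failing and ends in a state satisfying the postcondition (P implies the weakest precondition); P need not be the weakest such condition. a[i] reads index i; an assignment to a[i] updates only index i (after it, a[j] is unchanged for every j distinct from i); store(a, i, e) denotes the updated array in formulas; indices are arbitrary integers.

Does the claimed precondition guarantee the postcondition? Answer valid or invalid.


Working backward. After the program, the postcondition (3*cnt + cnt - 2 >= 2*tot and data[y + 1] - 9 >= 7) and (not (2*cnt + y + 7 < 5)) must hold; in canonical form it is 4*cnt >= 2*tot + 2 and data[y + 1] >= 16 and (not (2*cnt + y < -2)).
Before y := w + 1: 4*cnt >= 2*tot + 2 and data[w + 2] >= 16 and (not (2*cnt + w < -3))
Before cnt := 2*tot + 6: 6*tot >= -22 and data[w + 2] >= 16 and (not (4*tot + w < -15))
The weakest precondition is 6*tot >= -22 and data[w + 2] >= 16 and (not (4*tot + w < -15)).
Check whether 6*tot >= -22 and data[w + 2] >= 15 and (not (4*tot + w < -15)) implies it.
Countermodel: at the initial state data = {[-1] = 15, elsewhere 15}, tot = -3, w = -3, the precondition holds but the weakest precondition fails.
Answer: invalid


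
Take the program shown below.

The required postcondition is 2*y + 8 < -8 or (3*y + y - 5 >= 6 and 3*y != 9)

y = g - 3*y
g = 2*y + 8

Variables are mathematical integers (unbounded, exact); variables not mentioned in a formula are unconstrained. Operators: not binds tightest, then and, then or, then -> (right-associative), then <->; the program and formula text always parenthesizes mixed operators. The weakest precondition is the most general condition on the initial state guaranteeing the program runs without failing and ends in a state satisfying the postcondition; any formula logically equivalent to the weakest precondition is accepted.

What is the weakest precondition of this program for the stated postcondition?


Working backward. After the program, the postcondition 2*y + 8 < -8 or (3*y + y - 5 >= 6 and 3*y != 9) must hold; in canonical form it is 2*y < -16 or (4*y >= 11 and 3*y != 9).
Before g := 2*y + 8: 2*y < -16 or (4*y >= 11 and 3*y != 9)
Before y := g - 3*y: 2*g < 6*y - 16 or (4*g >= 12*y + 11 and 3*g != 9*y + 9)
Answer: WP = 2*g < 6*y - 16 or (4*g >= 12*y + 11 and 3*g != 9*y + 9)


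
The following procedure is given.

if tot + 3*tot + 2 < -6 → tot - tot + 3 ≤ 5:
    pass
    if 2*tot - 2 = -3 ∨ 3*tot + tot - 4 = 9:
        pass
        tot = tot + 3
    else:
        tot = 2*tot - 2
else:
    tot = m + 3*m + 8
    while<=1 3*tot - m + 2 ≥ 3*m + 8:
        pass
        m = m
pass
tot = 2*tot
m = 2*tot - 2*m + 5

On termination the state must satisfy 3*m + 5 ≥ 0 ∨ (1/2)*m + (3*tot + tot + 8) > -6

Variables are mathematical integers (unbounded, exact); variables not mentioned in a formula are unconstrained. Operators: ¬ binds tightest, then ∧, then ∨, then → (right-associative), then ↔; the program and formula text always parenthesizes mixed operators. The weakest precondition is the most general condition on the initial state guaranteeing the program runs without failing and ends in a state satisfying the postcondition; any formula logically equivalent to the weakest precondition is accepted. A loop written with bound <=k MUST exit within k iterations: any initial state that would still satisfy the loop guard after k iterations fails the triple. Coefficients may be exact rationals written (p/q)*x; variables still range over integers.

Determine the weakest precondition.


Working backward. After the program, the postcondition 3*m + 5 ≥ 0 ∨ (1/2)*m + (3*tot + tot + 8) > -6 must hold; in canonical form it is 3*m ≥ -5 ∨ (1/2)*m + 4*tot > -14.
Before m := 2*tot - 2*m + 5: 6*tot ≥ 6*m - 20 ∨ 5*tot > m - 33/2
Before tot := 2*tot: 12*tot ≥ 6*m - 20 ∨ 10*tot > m - 33/2
Before skip: 12*tot ≥ 6*m - 20 ∨ 10*tot > m - 33/2
Then branch requires ((2*tot = -1 ∨ 4*tot = 13) → (12*tot ≥ 6*m - 56 ∨ 10*tot > m - 93/2)) ∧ ((¬(2*tot = -1 ∨ 4*tot = 13)) → (24*tot ≥ 6*m + 4 ∨ 20*tot > m + 7/2)); else branch requires (8*m ≥ -18 → ((¬(8*m ≥ -18)) ∧ (42*m ≥ -116 ∨ 39*m > -193/2))) ∧ ((¬(8*m ≥ -18)) → (42*m ≥ -116 ∨ 39*m > -193/2)).
Before the if: ((2*tot = -1 ∨ 4*tot = 13) → (12*tot ≥ 6*m - 56 ∨ 10*tot > m - 93/2)) ∧ ((¬(2*tot = -1 ∨ 4*tot = 13)) → (24*tot ≥ 6*m + 4 ∨ 20*tot > m + 7/2))
Answer: WP = ((2*tot = -1 ∨ 4*tot = 13) → (12*tot ≥ 6*m - 56 ∨ 10*tot > m - 93/2)) ∧ ((¬(2*tot = -1 ∨ 4*tot = 13)) → (24*tot ≥ 6*m + 4 ∨ 20*tot > m + 7/2))


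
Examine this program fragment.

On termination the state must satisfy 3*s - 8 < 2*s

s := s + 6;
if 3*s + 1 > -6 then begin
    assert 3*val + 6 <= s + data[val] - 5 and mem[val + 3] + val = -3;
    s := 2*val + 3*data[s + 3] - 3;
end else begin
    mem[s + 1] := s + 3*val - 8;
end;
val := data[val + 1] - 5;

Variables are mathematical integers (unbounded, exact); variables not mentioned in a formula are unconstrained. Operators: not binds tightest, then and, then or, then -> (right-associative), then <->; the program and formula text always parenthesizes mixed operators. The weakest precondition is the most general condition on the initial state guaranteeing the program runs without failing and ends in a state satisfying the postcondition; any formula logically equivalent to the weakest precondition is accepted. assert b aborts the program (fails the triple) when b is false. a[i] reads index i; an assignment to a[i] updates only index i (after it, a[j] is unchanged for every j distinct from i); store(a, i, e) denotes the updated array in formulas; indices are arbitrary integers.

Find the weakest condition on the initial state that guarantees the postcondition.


Working backward. After the program, the postcondition 3*s - 8 < 2*s must hold; in canonical form it is s < 8.
Before val := data[val + 1] - 5: s < 8
Then branch requires 3*val <= data[val] + s - 11 and mem[val + 3] + val = -3 and 3*data[s + 3] + 2*val < 11; else branch requires s < 8.
Before the if: (3*s > -7 -> (3*val <= data[val] + s - 11 and mem[val + 3] + val = -3 and 3*data[s + 3] + 2*val < 11)) and ((not (3*s > -7)) -> s < 8)
Before s := s + 6: (3*s > -25 -> (3*val <= data[val] + s - 5 and mem[val + 3] + val = -3 and 3*data[s + 9] + 2*val < 11)) and ((not (3*s > -25)) -> s < 2)
Answer: WP = (3*s > -25 -> (3*val <= data[val] + s - 5 and mem[val + 3] + val = -3 and 3*data[s + 9] + 2*val < 11)) and ((not (3*s > -25)) -> s < 2)


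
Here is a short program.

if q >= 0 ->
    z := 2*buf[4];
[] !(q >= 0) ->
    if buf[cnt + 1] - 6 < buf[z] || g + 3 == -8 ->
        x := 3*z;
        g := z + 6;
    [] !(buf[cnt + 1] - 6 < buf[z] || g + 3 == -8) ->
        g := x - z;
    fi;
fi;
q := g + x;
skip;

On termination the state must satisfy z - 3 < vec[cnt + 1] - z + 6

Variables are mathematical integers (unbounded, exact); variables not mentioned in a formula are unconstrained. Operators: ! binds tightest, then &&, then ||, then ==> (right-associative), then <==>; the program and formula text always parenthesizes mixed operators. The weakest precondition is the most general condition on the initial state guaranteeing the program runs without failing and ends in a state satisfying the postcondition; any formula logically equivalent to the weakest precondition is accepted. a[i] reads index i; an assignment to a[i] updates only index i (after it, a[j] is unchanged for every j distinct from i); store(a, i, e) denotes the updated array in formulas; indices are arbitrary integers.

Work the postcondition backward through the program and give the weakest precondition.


Working backward. After the program, the postcondition z - 3 < vec[cnt + 1] - z + 6 must hold; in canonical form it is 2*z < vec[cnt + 1] + 9.
Before skip: 2*z < vec[cnt + 1] + 9
Before q := g + x: 2*z < vec[cnt + 1] + 9
Then branch requires 4*buf[4] < vec[cnt + 1] + 9; else branch requires ((buf[cnt + 1] < buf[z] + 6 || g == -11) ==> 2*z < vec[cnt + 1] + 9) && ((!(buf[cnt + 1] < buf[z] + 6 || g == -11)) ==> 2*z < vec[cnt + 1] + 9).
Before the if: (q >= 0 ==> 4*buf[4] < vec[cnt + 1] + 9) && ((!(q >= 0)) ==> (((buf[cnt + 1] < buf[z] + 6 || g == -11) ==> 2*z < vec[cnt + 1] + 9) && ((!(buf[cnt + 1] < buf[z] + 6 || g == -11)) ==> 2*z < vec[cnt + 1] + 9)))
Answer: WP = (q >= 0 ==> 4*buf[4] < vec[cnt + 1] + 9) && ((!(q >= 0)) ==> (((buf[cnt + 1] < buf[z] + 6 || g == -11) ==> 2*z < vec[cnt + 1] + 9) && ((!(buf[cnt + 1] < buf[z] + 6 || g == -11)) ==> 2*z < vec[cnt + 1] + 9)))


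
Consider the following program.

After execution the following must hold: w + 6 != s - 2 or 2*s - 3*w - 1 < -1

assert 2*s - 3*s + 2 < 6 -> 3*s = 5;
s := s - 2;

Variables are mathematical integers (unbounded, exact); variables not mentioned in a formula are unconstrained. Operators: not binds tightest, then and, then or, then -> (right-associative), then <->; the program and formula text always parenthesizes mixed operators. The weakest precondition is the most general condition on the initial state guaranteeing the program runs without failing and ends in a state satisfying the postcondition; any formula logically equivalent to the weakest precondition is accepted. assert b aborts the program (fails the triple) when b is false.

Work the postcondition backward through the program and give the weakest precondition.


Working backward. After the program, the postcondition w + 6 != s - 2 or 2*s - 3*w - 1 < -1 must hold; in canonical form it is w != s - 8 or 2*s < 3*w.
Before s := s - 2: w != s - 10 or 2*s < 3*w + 4
Before assert 2*s - 3*s + 2 < 6 -> 3*s = 5: (s > -4 -> 3*s = 5) and (w != s - 10 or 2*s < 3*w + 4)
Answer: WP = (s > -4 -> 3*s = 5) and (w != s - 10 or 2*s < 3*w + 4)


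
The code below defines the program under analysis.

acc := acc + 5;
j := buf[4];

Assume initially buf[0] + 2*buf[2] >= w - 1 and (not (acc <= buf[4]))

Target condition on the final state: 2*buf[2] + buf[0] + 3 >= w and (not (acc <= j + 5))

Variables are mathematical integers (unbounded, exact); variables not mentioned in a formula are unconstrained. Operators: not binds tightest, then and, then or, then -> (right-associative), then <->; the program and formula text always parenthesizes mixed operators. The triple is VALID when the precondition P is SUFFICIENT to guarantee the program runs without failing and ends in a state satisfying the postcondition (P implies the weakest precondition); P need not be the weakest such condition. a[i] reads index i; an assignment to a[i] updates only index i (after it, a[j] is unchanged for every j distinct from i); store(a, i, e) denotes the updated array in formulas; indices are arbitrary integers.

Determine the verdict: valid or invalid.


Working backward. After the program, the postcondition 2*buf[2] + buf[0] + 3 >= w and (not (acc <= j + 5)) must hold; in canonical form it is buf[0] + 2*buf[2] >= w - 3 and (not (acc <= j + 5)).
Before j := buf[4]: buf[0] + 2*buf[2] >= w - 3 and (not (acc <= buf[4] + 5))
Before acc := acc + 5: buf[0] + 2*buf[2] >= w - 3 and (not (acc <= buf[4]))
The weakest precondition is buf[0] + 2*buf[2] >= w - 3 and (not (acc <= buf[4])).
Check whether buf[0] + 2*buf[2] >= w - 1 and (not (acc <= buf[4])) implies it.
Every state satisfying the precondition satisfies the weakest precondition: the implication holds.
Answer: valid


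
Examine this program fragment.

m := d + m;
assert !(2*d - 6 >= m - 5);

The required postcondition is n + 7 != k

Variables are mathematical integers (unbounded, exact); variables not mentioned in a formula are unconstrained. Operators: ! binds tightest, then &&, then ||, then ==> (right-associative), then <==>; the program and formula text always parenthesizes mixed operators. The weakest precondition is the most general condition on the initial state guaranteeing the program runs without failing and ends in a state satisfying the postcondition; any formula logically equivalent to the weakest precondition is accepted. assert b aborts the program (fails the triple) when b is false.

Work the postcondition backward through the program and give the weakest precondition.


Working backward. After the program, the postcondition n + 7 != k must hold; in canonical form it is n != k - 7.
Before assert !(2*d - 6 >= m - 5): (!(2*d >= m + 1)) && n != k - 7
Before m := d + m: (!(d >= m + 1)) && n != k - 7
Answer: WP = (!(d >= m + 1)) && n != k - 7


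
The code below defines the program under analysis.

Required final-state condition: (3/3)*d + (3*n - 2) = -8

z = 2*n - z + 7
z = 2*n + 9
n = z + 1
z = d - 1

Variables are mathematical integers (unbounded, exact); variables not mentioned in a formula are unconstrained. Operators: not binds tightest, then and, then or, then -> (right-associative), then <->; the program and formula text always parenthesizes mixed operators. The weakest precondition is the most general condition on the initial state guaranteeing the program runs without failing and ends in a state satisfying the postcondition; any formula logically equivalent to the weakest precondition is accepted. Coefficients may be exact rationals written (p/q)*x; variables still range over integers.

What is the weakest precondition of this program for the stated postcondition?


Working backward. After the program, the postcondition (3/3)*d + (3*n - 2) = -8 must hold; in canonical form it is d + 3*n = -6.
Before z := d - 1: d + 3*n = -6
Before n := z + 1: d + 3*z = -9
Before z := 2*n + 9: d + 6*n = -36
Before z := 2*n - z + 7: d + 6*n = -36
Answer: WP = d + 6*n = -36
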